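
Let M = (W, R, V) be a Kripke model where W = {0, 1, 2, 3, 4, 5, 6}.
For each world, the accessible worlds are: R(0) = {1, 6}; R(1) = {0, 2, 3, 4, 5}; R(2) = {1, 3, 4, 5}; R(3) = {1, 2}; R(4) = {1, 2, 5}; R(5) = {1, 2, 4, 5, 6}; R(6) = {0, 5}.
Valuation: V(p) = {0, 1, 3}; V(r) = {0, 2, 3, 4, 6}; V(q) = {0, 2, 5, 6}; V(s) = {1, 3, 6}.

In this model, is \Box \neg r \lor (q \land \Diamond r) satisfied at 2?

Recall that \Box ψ holds at a world iff ψ holds at every accessible world, and \Diamond ψ holds iff ψ holds at some accessible world.
At 2: \Box \neg r is false, q \land \Diamond r is true, so \Box \neg r \lor (q \land \Diamond r) is true.
  At 2: \Box \neg r requires \neg r at every successor {1, 3, 4, 5}.
    \neg r fails at 3, so \Box \neg r is false at 2.
  At 2: q is true, \Diamond r is true, so q \land \Diamond r is true.
    At 2: \Diamond r requires r at some successor in {1, 3, 4, 5}.
      r holds at 3, so \Diamond r is true at 2.

Yes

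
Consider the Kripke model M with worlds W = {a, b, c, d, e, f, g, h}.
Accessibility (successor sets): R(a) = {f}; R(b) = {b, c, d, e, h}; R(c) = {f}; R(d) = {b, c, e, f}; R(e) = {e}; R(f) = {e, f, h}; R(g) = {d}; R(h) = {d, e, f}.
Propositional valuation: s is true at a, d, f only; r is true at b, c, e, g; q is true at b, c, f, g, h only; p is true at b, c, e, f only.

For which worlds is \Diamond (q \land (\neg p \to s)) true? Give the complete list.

a, b, c, d, f, h

Let φ = \Diamond (q \land (\neg p \to s)). Evaluate φ at each world:
  a (successors {f}): φ is true.
  b (successors {b, c, d, e, h}): φ is true.
  c (successors {f}): φ is true.
  d (successors {b, c, e, f}): φ is true.
  e (successors {e}): φ is false.
  f (successors {e, f, h}): φ is true.
  g (successors {d}): φ is false.
  h (successors {d, e, f}): φ is true.
For instance, at b:
  At b: \Diamond (q \land (\neg p \to s)) requires q \land (\neg p \to s) at some successor in {b, c, d, e, h}.
    q \land (\neg p \to s) holds at b, so \Diamond (q \land (\neg p \to s)) is true at b.
Satisfying worlds: {a, b, c, d, f, h}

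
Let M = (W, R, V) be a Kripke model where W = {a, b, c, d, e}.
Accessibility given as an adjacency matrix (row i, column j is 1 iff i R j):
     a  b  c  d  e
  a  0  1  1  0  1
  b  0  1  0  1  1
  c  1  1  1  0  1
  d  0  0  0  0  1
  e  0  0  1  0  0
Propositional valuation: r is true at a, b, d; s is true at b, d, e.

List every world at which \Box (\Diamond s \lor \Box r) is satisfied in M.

Recall that \Box ψ holds at a world iff ψ holds at every accessible world, and \Diamond ψ holds iff ψ holds at some accessible world.
Let φ = \Box (\Diamond s \lor \Box r). Evaluate φ at each world:
  a (successors {b, c, e}): φ is false.
  b (successors {b, d, e}): φ is false.
  c (successors {a, b, c, e}): φ is false.
  d (successors {e}): φ is false.
  e (successors {c}): φ is true.
For instance, at e:
  At e: \Box (\Diamond s \lor \Box r) requires \Diamond s \lor \Box r at every successor {c}.
      At c: \Diamond s is true, \Box r is false, so \Diamond s \lor \Box r is true.
  So \Box (\Diamond s \lor \Box r) is true at e.
Satisfying worlds: {e}

e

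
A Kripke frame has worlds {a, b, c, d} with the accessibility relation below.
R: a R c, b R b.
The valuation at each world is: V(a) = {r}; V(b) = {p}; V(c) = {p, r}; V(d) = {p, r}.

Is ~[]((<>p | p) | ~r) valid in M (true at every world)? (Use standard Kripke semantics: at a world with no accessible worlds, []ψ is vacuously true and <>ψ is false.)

No

Let φ = ~[]((<>p | p) | ~r). Evaluate φ at each world:
  a (successors {c}): φ is false.
  b (successors {b}): φ is false.
  c (successors ∅): φ is false.
  d (successors ∅): φ is false.
Detail at a (counterexample):
  At a: []((<>p | p) | ~r) is true, so ~[]((<>p | p) | ~r) is false.
    At a: []((<>p | p) | ~r) requires (<>p | p) | ~r at every successor {c}.
      At c: (<>p | p) | ~r is true.
    So []((<>p | p) | ~r) is true at a.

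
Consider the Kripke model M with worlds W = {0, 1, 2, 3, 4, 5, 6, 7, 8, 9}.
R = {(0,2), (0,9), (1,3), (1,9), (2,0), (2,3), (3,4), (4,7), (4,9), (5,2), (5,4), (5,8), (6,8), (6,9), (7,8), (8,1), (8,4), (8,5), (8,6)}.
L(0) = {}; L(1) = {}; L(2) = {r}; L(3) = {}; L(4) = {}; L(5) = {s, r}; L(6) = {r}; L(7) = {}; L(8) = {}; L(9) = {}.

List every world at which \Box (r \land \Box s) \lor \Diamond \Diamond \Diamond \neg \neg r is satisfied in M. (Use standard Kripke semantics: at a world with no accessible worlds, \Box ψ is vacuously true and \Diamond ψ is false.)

Recall that \Box ψ holds at a world iff ψ holds at every accessible world, and \Diamond ψ holds iff ψ holds at some accessible world.
Let φ = \Box (r \land \Box s) \lor \Diamond \Diamond \Diamond \neg \neg r. Evaluate φ at each world:
  0 (successors {2, 9}): φ is true.
  1 (successors {3, 9}): φ is false.
  2 (successors {0, 3}): φ is false.
  3 (successors {4}): φ is false.
  4 (successors {7, 9}): φ is true.
  5 (successors {2, 4, 8}): φ is true.
  6 (successors {8, 9}): φ is true.
  7 (successors {8}): φ is true.
  8 (successors {1, 4, 5, 6}): φ is true.
  9 (successors ∅): φ is true.
For instance, at 7:
  At 7: \Box (r \land \Box s) is false, \Diamond \Diamond \Diamond \neg \neg r is true, so \Box (r \land \Box s) \lor \Diamond \Diamond \Diamond \neg \neg r is true.
    At 7: \Box (r \land \Box s) requires r \land \Box s at every successor {8}.
      r \land \Box s fails at 8, so \Box (r \land \Box s) is false at 7.
    At 7: \Diamond \Diamond \Diamond \neg \neg r requires \Diamond \Diamond \neg \neg r at some successor in {8}.
      \Diamond \Diamond \neg \neg r holds at 8, so \Diamond \Diamond \Diamond \neg \neg r is true at 7.
Satisfying worlds: {0, 4, 5, 6, 7, 8, 9}

0, 4, 5, 6, 7, 8, 9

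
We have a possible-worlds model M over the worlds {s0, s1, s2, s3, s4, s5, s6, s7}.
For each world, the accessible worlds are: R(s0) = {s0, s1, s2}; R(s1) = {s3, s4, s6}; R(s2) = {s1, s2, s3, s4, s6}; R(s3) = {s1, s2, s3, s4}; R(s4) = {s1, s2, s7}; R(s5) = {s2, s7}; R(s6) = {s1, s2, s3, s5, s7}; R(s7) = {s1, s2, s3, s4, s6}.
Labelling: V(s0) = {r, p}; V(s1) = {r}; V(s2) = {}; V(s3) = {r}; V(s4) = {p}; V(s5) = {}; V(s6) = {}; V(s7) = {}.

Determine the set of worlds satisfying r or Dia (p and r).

Let φ = r or Dia (p and r). Evaluate φ at each world:
  s0 (successors {s0, s1, s2}): φ is true.
  s1 (successors {s3, s4, s6}): φ is true.
  s2 (successors {s1, s2, s3, s4, s6}): φ is false.
  s3 (successors {s1, s2, s3, s4}): φ is true.
  s4 (successors {s1, s2, s7}): φ is false.
  s5 (successors {s2, s7}): φ is false.
  s6 (successors {s1, s2, s3, s5, s7}): φ is false.
  s7 (successors {s1, s2, s3, s4, s6}): φ is false.
For instance, at s3:
  At s3: r is true, Dia (p and r) is false, so r or Dia (p and r) is true.
    At s3: Dia (p and r) requires p and r at some successor in {s1, s2, s3, s4}.
      At s1: p and r is false.
      At s2: p and r is false.
      At s3: p and r is false.
      At s4: p and r is false.
    So Dia (p and r) is false at s3.
Satisfying worlds: {s0, s1, s3}

s0, s1, s3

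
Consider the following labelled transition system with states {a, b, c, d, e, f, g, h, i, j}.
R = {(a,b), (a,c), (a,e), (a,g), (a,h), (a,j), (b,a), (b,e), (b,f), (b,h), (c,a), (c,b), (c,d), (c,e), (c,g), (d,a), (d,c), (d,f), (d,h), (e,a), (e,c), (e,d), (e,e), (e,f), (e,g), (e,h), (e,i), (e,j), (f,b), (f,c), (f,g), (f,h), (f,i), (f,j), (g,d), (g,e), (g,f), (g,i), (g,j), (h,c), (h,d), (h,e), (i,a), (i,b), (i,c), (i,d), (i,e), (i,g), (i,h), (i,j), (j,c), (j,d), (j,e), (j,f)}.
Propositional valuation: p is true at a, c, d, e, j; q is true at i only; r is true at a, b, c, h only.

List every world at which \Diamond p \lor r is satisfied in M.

Recall that \Diamond ψ holds at a world iff ψ holds at some accessible world.
Let φ = \Diamond p \lor r. Evaluate φ at each world:
  a (successors {b, c, e, g, h, j}): φ is true.
  b (successors {a, e, f, h}): φ is true.
  c (successors {a, b, d, e, g}): φ is true.
  d (successors {a, c, f, h}): φ is true.
  e (successors {a, c, d, e, f, g, h, i, j}): φ is true.
  f (successors {b, c, g, h, i, j}): φ is true.
  g (successors {d, e, f, i, j}): φ is true.
  h (successors {c, d, e}): φ is true.
  i (successors {a, b, c, d, e, g, h, j}): φ is true.
  j (successors {c, d, e, f}): φ is true.
For instance, at e:
  At e: \Diamond p is true, r is false, so \Diamond p \lor r is true.
    At e: \Diamond p requires p at some successor in {a, c, d, e, f, g, h, i, j}.
      p holds at a, so \Diamond p is true at e.
Satisfying worlds: {a, b, c, d, e, f, g, h, i, j}

a, b, c, d, e, f, g, h, i, j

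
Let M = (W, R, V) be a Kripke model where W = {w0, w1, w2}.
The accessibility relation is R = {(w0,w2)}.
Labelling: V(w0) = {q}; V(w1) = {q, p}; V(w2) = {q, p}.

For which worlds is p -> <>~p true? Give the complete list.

Let φ = p -> <>~p. Evaluate φ at each world:
  w0 (successors {w2}): φ is true.
  w1 (successors ∅): φ is false.
  w2 (successors ∅): φ is false.
For instance, at w0:
  At w0: p is false, <>~p is false, so p -> <>~p is true.
    At w0: <>~p requires ~p at some successor in {w2}.
      At w2: ~p is false.
    So <>~p is false at w0.
Satisfying worlds: {w0}

w0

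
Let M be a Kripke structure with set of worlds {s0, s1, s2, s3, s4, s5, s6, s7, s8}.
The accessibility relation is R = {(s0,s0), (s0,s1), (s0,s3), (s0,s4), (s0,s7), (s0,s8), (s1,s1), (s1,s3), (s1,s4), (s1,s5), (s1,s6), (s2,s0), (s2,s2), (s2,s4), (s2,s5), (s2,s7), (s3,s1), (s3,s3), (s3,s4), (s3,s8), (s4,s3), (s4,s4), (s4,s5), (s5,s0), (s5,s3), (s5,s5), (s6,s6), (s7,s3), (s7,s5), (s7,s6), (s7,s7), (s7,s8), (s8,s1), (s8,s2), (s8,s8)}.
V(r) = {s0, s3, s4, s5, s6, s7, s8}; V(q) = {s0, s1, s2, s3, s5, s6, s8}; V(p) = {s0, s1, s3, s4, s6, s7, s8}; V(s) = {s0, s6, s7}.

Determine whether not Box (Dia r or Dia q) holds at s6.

At s6: Box (Dia r or Dia q) is true, so not Box (Dia r or Dia q) is false.
  At s6: Box (Dia r or Dia q) requires Dia r or Dia q at every successor {s6}.
      At s6: Dia r is true, Dia q is true, so Dia r or Dia q is true.
  So Box (Dia r or Dia q) is true at s6.

No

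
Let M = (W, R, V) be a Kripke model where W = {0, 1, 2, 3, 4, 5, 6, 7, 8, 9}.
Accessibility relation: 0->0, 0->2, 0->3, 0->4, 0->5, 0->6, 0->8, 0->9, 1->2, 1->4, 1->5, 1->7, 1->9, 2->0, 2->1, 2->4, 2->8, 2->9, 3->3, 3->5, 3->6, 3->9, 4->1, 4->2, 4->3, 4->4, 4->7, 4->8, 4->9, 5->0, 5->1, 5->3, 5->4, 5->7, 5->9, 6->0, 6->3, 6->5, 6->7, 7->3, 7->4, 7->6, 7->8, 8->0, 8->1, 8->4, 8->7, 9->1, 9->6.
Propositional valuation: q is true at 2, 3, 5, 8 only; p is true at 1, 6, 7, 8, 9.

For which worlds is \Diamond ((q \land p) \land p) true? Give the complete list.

Recall that \Diamond ψ holds at a world iff ψ holds at some accessible world.
Let φ = \Diamond ((q \land p) \land p). Evaluate φ at each world:
  0 (successors {0, 2, 3, 4, 5, 6, 8, 9}): φ is true.
  1 (successors {2, 4, 5, 7, 9}): φ is false.
  2 (successors {0, 1, 4, 8, 9}): φ is true.
  3 (successors {3, 5, 6, 9}): φ is false.
  4 (successors {1, 2, 3, 4, 7, 8, 9}): φ is true.
  5 (successors {0, 1, 3, 4, 7, 9}): φ is false.
  6 (successors {0, 3, 5, 7}): φ is false.
  7 (successors {3, 4, 6, 8}): φ is true.
  8 (successors {0, 1, 4, 7}): φ is false.
  9 (successors {1, 6}): φ is false.
For instance, at 4:
  At 4: \Diamond ((q \land p) \land p) requires (q \land p) \land p at some successor in {1, 2, 3, 4, 7, 8, 9}.
    (q \land p) \land p holds at 8, so \Diamond ((q \land p) \land p) is true at 4.
Satisfying worlds: {0, 2, 4, 7}

0, 2, 4, 7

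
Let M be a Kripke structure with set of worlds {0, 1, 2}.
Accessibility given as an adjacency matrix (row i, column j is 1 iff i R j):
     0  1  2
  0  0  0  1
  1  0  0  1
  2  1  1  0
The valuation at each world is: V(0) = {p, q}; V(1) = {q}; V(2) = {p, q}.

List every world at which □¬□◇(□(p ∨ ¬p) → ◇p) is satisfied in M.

none

Let φ = □¬□◇(□(p ∨ ¬p) → ◇p). Evaluate φ at each world:
  0 (successors {2}): φ is false.
  1 (successors {2}): φ is false.
  2 (successors {0, 1}): φ is false.
For instance, at 1:
  At 1: □¬□◇(□(p ∨ ¬p) → ◇p) requires ¬□◇(□(p ∨ ¬p) → ◇p) at every successor {2}.
    ¬□◇(□(p ∨ ¬p) → ◇p) fails at 2, so □¬□◇(□(p ∨ ¬p) → ◇p) is false at 1.
      At 2: □◇(□(p ∨ ¬p) → ◇p) is true, so ¬□◇(□(p ∨ ¬p) → ◇p) is false.
Satisfying worlds: none.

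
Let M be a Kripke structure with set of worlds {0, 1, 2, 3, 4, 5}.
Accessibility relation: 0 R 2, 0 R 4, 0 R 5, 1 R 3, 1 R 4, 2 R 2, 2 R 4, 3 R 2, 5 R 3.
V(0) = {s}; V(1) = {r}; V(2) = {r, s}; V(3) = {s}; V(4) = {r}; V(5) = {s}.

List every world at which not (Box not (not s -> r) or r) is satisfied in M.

Let φ = not (Box not (not s -> r) or r). Evaluate φ at each world:
  0 (successors {2, 4, 5}): φ is true.
  1 (successors {3, 4}): φ is false.
  2 (successors {2, 4}): φ is false.
  3 (successors {2}): φ is true.
  4 (successors ∅): φ is false.
  5 (successors {3}): φ is true.
For instance, at 3:
  At 3: Box not (not s -> r) or r is false, so not (Box not (not s -> r) or r) is true.
    At 3: Box not (not s -> r) is false, r is false, so Box not (not s -> r) or r is false.
      At 3: Box not (not s -> r) requires not (not s -> r) at every successor {2}.
        not (not s -> r) fails at 2, so Box not (not s -> r) is false at 3.
Satisfying worlds: {0, 3, 5}

0, 3, 5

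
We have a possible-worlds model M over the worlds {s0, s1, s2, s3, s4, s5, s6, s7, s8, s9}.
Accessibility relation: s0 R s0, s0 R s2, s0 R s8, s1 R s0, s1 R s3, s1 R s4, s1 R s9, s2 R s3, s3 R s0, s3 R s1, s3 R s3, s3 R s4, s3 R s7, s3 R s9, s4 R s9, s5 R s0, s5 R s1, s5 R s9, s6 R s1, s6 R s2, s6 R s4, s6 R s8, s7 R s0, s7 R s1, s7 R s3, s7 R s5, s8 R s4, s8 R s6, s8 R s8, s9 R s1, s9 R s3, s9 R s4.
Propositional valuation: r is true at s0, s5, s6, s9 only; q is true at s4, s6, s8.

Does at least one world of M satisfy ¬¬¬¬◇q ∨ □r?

Let φ = ¬¬¬¬◇q ∨ □r. Evaluate φ at each world:
  s0 (successors {s0, s2, s8}): φ is true.
  s1 (successors {s0, s3, s4, s9}): φ is true.
  s2 (successors {s3}): φ is false.
  s3 (successors {s0, s1, s3, s4, s7, s9}): φ is true.
  s4 (successors {s9}): φ is true.
  s5 (successors {s0, s1, s9}): φ is false.
  s6 (successors {s1, s2, s4, s8}): φ is true.
  s7 (successors {s0, s1, s3, s5}): φ is false.
  s8 (successors {s4, s6, s8}): φ is true.
  s9 (successors {s1, s3, s4}): φ is true.
Detail at s0 (witness):
  At s0: ¬¬¬¬◇q is true, □r is false, so ¬¬¬¬◇q ∨ □r is true.
    At s0: ¬¬¬◇q is false, so ¬¬¬¬◇q is true.
      At s0: ¬¬◇q is true, so ¬¬¬◇q is false.
    At s0: □r requires r at every successor {s0, s2, s8}.
      r fails at s2, so □r is false at s0.

Yes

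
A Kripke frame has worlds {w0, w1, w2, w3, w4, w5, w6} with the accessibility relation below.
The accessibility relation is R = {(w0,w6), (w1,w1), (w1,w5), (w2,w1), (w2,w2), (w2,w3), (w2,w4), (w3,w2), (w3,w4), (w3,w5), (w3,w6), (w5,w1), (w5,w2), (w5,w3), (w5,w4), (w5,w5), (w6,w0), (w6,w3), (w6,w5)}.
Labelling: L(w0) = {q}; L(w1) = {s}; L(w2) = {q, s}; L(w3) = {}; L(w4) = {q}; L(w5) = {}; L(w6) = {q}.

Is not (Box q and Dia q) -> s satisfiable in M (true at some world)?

Let φ = not (Box q and Dia q) -> s. Evaluate φ at each world:
  w0 (successors {w6}): φ is true.
  w1 (successors {w1, w5}): φ is true.
  w2 (successors {w1, w2, w3, w4}): φ is true.
  w3 (successors {w2, w4, w5, w6}): φ is false.
  w4 (successors ∅): φ is false.
  w5 (successors {w1, w2, w3, w4, w5}): φ is false.
  w6 (successors {w0, w3, w5}): φ is false.
Detail at w0 (witness):
  At w0: not (Box q and Dia q) is false, s is false, so not (Box q and Dia q) -> s is true.
    At w0: Box q and Dia q is true, so not (Box q and Dia q) is false.
      At w0: Box q is true, Dia q is true, so Box q and Dia q is true.

Yes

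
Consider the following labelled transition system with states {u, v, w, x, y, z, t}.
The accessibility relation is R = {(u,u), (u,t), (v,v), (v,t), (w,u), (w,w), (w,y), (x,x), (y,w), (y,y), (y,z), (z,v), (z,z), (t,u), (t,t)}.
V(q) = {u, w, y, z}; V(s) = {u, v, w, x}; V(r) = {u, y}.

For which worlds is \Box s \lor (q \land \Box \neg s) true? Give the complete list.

Let φ = \Box s \lor (q \land \Box \neg s). Evaluate φ at each world:
  u (successors {u, t}): φ is false.
  v (successors {v, t}): φ is false.
  w (successors {u, w, y}): φ is false.
  x (successors {x}): φ is true.
  y (successors {w, y, z}): φ is false.
  z (successors {v, z}): φ is false.
  t (successors {u, t}): φ is false.
For instance, at t:
  At t: \Box s is false, q \land \Box \neg s is false, so \Box s \lor (q \land \Box \neg s) is false.
    At t: \Box s requires s at every successor {u, t}.
      s fails at t, so \Box s is false at t.
    At t: q is false, \Box \neg s is false, so q \land \Box \neg s is false.
      At t: \Box \neg s requires \neg s at every successor {u, t}.
        \neg s fails at u, so \Box \neg s is false at t.
Satisfying worlds: {x}

x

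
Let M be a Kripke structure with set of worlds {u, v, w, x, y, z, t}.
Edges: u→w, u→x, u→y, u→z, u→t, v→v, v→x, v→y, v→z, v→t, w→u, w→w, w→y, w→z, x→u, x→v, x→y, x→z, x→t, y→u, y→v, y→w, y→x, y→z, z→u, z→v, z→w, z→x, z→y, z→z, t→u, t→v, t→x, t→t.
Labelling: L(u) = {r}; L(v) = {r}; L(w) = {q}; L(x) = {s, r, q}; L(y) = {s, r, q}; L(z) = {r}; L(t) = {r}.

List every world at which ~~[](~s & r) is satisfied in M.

none

Let φ = ~~[](~s & r). Evaluate φ at each world:
  u (successors {w, x, y, z, t}): φ is false.
  v (successors {v, x, y, z, t}): φ is false.
  w (successors {u, w, y, z}): φ is false.
  x (successors {u, v, y, z, t}): φ is false.
  y (successors {u, v, w, x, z}): φ is false.
  z (successors {u, v, w, x, y, z}): φ is false.
  t (successors {u, v, x, t}): φ is false.
For instance, at y:
  At y: ~[](~s & r) is true, so ~~[](~s & r) is false.
    At y: [](~s & r) is false, so ~[](~s & r) is true.
      At y: [](~s & r) requires ~s & r at every successor {u, v, w, x, z}.
        ~s & r fails at w, so [](~s & r) is false at y.
Satisfying worlds: none.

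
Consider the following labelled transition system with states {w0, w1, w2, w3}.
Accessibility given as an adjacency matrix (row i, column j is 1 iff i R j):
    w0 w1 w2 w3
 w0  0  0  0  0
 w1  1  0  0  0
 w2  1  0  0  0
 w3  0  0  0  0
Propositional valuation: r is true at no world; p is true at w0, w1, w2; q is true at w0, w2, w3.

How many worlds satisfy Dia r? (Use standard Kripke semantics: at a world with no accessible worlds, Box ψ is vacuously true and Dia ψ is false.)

Recall that Dia ψ holds at a world iff ψ holds at some accessible world.
Let φ = Dia r. Evaluate φ at each world:
  w0 (successors ∅): φ is false.
  w1 (successors {w0}): φ is false.
  w2 (successors {w0}): φ is false.
  w3 (successors ∅): φ is false.
For instance, at w1:
  At w1: Dia r requires r at some successor in {w0}.
    At w0: r is false.
  So Dia r is false at w1.
Satisfying worlds: none.

0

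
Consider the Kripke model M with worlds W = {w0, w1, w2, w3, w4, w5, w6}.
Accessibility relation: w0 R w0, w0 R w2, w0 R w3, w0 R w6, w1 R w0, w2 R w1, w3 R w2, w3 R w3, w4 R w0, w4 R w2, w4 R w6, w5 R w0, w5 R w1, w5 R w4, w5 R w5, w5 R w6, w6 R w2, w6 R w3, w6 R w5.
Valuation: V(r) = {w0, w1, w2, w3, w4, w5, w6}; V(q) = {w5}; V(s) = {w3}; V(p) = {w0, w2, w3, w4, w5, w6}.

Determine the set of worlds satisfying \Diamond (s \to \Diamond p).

Let φ = \Diamond (s \to \Diamond p). Evaluate φ at each world:
  w0 (successors {w0, w2, w3, w6}): φ is true.
  w1 (successors {w0}): φ is true.
  w2 (successors {w1}): φ is true.
  w3 (successors {w2, w3}): φ is true.
  w4 (successors {w0, w2, w6}): φ is true.
  w5 (successors {w0, w1, w4, w5, w6}): φ is true.
  w6 (successors {w2, w3, w5}): φ is true.
For instance, at w1:
  At w1: \Diamond (s \to \Diamond p) requires s \to \Diamond p at some successor in {w0}.
    s \to \Diamond p holds at w0, so \Diamond (s \to \Diamond p) is true at w1.
      At w0: s is false, \Diamond p is true, so s \to \Diamond p is true.
Satisfying worlds: {w0, w1, w2, w3, w4, w5, w6}

w0, w1, w2, w3, w4, w5, w6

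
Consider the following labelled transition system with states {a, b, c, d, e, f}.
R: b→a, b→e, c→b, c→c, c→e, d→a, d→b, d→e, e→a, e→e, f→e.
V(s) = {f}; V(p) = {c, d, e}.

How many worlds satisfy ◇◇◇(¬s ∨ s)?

Let φ = ◇◇◇(¬s ∨ s). Evaluate φ at each world:
  a (successors ∅): φ is false.
  b (successors {a, e}): φ is true.
  c (successors {b, c, e}): φ is true.
  d (successors {a, b, e}): φ is true.
  e (successors {a, e}): φ is true.
  f (successors {e}): φ is true.
For instance, at e:
  At e: ◇◇◇(¬s ∨ s) requires ◇◇(¬s ∨ s) at some successor in {a, e}.
    ◇◇(¬s ∨ s) holds at e, so ◇◇◇(¬s ∨ s) is true at e.
      At e: ◇◇(¬s ∨ s) requires ◇(¬s ∨ s) at some successor in {a, e}.
        ◇(¬s ∨ s) holds at e, so ◇◇(¬s ∨ s) is true at e.
Satisfying worlds: {b, c, d, e, f}

5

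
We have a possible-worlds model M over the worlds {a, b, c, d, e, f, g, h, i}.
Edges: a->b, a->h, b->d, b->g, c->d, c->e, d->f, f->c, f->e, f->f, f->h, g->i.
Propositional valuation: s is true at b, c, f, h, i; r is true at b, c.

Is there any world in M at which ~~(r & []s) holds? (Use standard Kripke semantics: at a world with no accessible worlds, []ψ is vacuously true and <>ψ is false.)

Let φ = ~~(r & []s). Evaluate φ at each world:
  a (successors {b, h}): φ is false.
  b (successors {d, g}): φ is false.
  c (successors {d, e}): φ is false.
  d (successors {f}): φ is false.
  e (successors ∅): φ is false.
  f (successors {c, e, f, h}): φ is false.
  g (successors {i}): φ is false.
  h (successors ∅): φ is false.
  i (successors ∅): φ is false.
For instance, at b:
  At b: ~(r & []s) is true, so ~~(r & []s) is false.
    At b: r & []s is false, so ~(r & []s) is true.
      At b: r is true, []s is false, so r & []s is false.

No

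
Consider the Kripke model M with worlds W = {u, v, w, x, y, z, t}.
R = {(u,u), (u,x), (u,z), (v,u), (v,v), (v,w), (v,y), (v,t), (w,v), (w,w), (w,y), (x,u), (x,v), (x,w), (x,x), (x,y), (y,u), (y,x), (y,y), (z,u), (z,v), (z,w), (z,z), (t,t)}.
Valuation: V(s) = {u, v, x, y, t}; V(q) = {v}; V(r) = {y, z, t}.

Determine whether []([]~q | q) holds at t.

Yes

At t: []([]~q | q) requires []~q | q at every successor {t}.
    At t: []~q is true, q is false, so []~q | q is true.
      At t: []~q requires ~q at every successor {t}.
        At t: ~q is true.
      So []~q is true at t.
So []([]~q | q) is true at t.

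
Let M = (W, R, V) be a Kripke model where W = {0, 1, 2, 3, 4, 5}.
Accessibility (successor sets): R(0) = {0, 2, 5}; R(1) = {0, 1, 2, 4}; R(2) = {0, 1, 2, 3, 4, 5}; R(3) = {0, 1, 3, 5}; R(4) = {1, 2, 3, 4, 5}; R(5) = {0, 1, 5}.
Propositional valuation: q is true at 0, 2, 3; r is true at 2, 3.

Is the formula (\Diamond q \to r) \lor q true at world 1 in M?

No

At 1: \Diamond q \to r is false, q is false, so (\Diamond q \to r) \lor q is false.
  At 1: \Diamond q is true, r is false, so \Diamond q \to r is false.
    At 1: \Diamond q requires q at some successor in {0, 1, 2, 4}.
      q holds at 0, so \Diamond q is true at 1.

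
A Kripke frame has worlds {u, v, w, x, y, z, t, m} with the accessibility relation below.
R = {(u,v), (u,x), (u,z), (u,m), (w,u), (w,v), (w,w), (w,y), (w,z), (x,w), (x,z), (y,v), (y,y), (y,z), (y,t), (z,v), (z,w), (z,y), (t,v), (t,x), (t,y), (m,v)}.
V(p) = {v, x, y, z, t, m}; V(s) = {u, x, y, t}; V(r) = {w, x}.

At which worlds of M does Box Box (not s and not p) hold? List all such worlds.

v, m

Let φ = Box Box (not s and not p). Evaluate φ at each world:
  u (successors {v, x, z, m}): φ is false.
  v (successors ∅): φ is true.
  w (successors {u, v, w, y, z}): φ is false.
  x (successors {w, z}): φ is false.
  y (successors {v, y, z, t}): φ is false.
  z (successors {v, w, y}): φ is false.
  t (successors {v, x, y}): φ is false.
  m (successors {v}): φ is true.
For instance, at t:
  At t: Box Box (not s and not p) requires Box (not s and not p) at every successor {v, x, y}.
    Box (not s and not p) fails at x, so Box Box (not s and not p) is false at t.
      At x: Box (not s and not p) requires not s and not p at every successor {w, z}.
        not s and not p fails at z, so Box (not s and not p) is false at x.
Satisfying worlds: {v, m}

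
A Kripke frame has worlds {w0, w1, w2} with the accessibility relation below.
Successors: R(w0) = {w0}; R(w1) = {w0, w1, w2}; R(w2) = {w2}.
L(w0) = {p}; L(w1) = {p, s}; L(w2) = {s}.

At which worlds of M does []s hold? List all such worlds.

w2

Let φ = []s. Evaluate φ at each world:
  w0 (successors {w0}): φ is false.
  w1 (successors {w0, w1, w2}): φ is false.
  w2 (successors {w2}): φ is true.
For instance, at w1:
  At w1: []s requires s at every successor {w0, w1, w2}.
    s fails at w0, so []s is false at w1.
Satisfying worlds: {w2}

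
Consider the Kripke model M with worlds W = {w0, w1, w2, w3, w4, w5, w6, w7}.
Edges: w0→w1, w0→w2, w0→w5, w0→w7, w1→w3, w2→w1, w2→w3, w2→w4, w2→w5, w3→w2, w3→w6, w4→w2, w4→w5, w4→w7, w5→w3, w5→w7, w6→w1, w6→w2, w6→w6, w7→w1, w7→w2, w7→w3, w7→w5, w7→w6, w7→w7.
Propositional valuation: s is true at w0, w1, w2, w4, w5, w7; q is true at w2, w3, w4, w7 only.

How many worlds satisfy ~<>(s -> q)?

0

Let φ = ~<>(s -> q). Evaluate φ at each world:
  w0 (successors {w1, w2, w5, w7}): φ is false.
  w1 (successors {w3}): φ is false.
  w2 (successors {w1, w3, w4, w5}): φ is false.
  w3 (successors {w2, w6}): φ is false.
  w4 (successors {w2, w5, w7}): φ is false.
  w5 (successors {w3, w7}): φ is false.
  w6 (successors {w1, w2, w6}): φ is false.
  w7 (successors {w1, w2, w3, w5, w6, w7}): φ is false.
For instance, at w4:
  At w4: <>(s -> q) is true, so ~<>(s -> q) is false.
    At w4: <>(s -> q) requires s -> q at some successor in {w2, w5, w7}.
      s -> q holds at w2, so <>(s -> q) is true at w4.
Satisfying worlds: none.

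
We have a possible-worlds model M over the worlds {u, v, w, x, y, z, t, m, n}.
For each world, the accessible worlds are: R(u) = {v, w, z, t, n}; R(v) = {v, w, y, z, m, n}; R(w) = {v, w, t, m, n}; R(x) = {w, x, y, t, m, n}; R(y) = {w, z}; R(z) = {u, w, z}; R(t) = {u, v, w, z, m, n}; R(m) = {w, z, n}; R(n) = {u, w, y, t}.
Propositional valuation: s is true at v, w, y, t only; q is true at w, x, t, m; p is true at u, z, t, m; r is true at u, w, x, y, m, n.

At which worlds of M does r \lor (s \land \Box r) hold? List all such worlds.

u, w, x, y, m, n

Let φ = r \lor (s \land \Box r). Evaluate φ at each world:
  u (successors {v, w, z, t, n}): φ is true.
  v (successors {v, w, y, z, m, n}): φ is false.
  w (successors {v, w, t, m, n}): φ is true.
  x (successors {w, x, y, t, m, n}): φ is true.
  y (successors {w, z}): φ is true.
  z (successors {u, w, z}): φ is false.
  t (successors {u, v, w, z, m, n}): φ is false.
  m (successors {w, z, n}): φ is true.
  n (successors {u, w, y, t}): φ is true.
For instance, at u:
  At u: r is true, s \land \Box r is false, so r \lor (s \land \Box r) is true.
    At u: s is false, \Box r is false, so s \land \Box r is false.
      At u: \Box r requires r at every successor {v, w, z, t, n}.
        r fails at v, so \Box r is false at u.
Satisfying worlds: {u, w, x, y, m, n}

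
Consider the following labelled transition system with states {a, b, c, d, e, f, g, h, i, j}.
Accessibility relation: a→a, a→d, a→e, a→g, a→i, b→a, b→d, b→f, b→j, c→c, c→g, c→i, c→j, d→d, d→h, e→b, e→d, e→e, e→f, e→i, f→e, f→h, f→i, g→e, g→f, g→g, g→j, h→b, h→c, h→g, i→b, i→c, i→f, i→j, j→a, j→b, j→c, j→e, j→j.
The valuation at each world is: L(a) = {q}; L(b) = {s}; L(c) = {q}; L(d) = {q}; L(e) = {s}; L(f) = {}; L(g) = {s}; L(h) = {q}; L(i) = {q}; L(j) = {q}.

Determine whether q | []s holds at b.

At b: q is false, []s is false, so q | []s is false.
  At b: []s requires s at every successor {a, d, f, j}.
    s fails at a, so []s is false at b.

No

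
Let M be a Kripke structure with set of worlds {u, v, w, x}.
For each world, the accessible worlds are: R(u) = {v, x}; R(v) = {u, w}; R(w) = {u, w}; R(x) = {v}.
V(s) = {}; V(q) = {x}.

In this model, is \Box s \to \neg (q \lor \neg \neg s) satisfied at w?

At w: \Box s is false, \neg (q \lor \neg \neg s) is true, so \Box s \to \neg (q \lor \neg \neg s) is true.
  At w: \Box s requires s at every successor {u, w}.
    s fails at u, so \Box s is false at w.

Yes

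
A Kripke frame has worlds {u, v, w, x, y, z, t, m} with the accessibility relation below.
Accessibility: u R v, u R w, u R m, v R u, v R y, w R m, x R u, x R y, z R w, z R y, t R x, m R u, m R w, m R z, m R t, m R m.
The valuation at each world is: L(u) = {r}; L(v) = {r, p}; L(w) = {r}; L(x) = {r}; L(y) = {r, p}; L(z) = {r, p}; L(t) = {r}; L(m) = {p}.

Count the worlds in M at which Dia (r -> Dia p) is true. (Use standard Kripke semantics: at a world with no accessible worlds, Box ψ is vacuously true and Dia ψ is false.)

7

Let φ = Dia (r -> Dia p). Evaluate φ at each world:
  u (successors {v, w, m}): φ is true.
  v (successors {u, y}): φ is true.
  w (successors {m}): φ is true.
  x (successors {u, y}): φ is true.
  y (successors ∅): φ is false.
  z (successors {w, y}): φ is true.
  t (successors {x}): φ is true.
  m (successors {u, w, z, t, m}): φ is true.
For instance, at w:
  At w: Dia (r -> Dia p) requires r -> Dia p at some successor in {m}.
    r -> Dia p holds at m, so Dia (r -> Dia p) is true at w.
      At m: r is false, Dia p is true, so r -> Dia p is true.
Satisfying worlds: {u, v, w, x, z, t, m}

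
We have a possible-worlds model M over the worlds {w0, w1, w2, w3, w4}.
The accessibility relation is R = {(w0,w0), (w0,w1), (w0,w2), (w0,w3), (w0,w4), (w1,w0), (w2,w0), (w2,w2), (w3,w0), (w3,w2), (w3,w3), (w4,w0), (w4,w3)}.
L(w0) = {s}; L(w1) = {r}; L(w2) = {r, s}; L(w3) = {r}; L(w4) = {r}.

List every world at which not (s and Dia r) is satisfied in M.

w1, w3, w4

Let φ = not (s and Dia r). Evaluate φ at each world:
  w0 (successors {w0, w1, w2, w3, w4}): φ is false.
  w1 (successors {w0}): φ is true.
  w2 (successors {w0, w2}): φ is false.
  w3 (successors {w0, w2, w3}): φ is true.
  w4 (successors {w0, w3}): φ is true.
For instance, at w2:
  At w2: s and Dia r is true, so not (s and Dia r) is false.
    At w2: s is true, Dia r is true, so s and Dia r is true.
      At w2: Dia r requires r at some successor in {w0, w2}.
        r holds at w2, so Dia r is true at w2.
Satisfying worlds: {w1, w3, w4}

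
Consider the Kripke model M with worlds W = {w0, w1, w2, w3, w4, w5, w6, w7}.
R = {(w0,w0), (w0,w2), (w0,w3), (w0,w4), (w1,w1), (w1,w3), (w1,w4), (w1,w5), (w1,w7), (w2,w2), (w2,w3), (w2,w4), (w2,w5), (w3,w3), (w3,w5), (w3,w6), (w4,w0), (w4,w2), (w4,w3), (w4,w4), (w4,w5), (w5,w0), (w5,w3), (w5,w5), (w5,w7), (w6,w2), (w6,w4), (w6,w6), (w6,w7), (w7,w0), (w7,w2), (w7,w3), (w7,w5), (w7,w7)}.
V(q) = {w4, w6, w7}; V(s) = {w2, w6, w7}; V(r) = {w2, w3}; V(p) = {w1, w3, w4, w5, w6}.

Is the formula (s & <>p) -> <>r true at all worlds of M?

Let φ = (s & <>p) -> <>r. Evaluate φ at each world:
  w0 (successors {w0, w2, w3, w4}): φ is true.
  w1 (successors {w1, w3, w4, w5, w7}): φ is true.
  w2 (successors {w2, w3, w4, w5}): φ is true.
  w3 (successors {w3, w5, w6}): φ is true.
  w4 (successors {w0, w2, w3, w4, w5}): φ is true.
  w5 (successors {w0, w3, w5, w7}): φ is true.
  w6 (successors {w2, w4, w6, w7}): φ is true.
  w7 (successors {w0, w2, w3, w5, w7}): φ is true.
For instance, at w5:
  At w5: s & <>p is false, <>r is true, so (s & <>p) -> <>r is true.
    At w5: s is false, <>p is true, so s & <>p is false.
      At w5: <>p requires p at some successor in {w0, w3, w5, w7}.
        p holds at w3, so <>p is true at w5.
    At w5: <>r requires r at some successor in {w0, w3, w5, w7}.
      r holds at w3, so <>r is true at w5.

Yes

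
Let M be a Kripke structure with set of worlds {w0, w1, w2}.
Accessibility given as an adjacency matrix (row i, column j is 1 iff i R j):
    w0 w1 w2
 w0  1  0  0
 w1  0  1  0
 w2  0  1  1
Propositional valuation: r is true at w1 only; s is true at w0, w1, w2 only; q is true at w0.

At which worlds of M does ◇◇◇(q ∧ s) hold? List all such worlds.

Let φ = ◇◇◇(q ∧ s). Evaluate φ at each world:
  w0 (successors {w0}): φ is true.
  w1 (successors {w1}): φ is false.
  w2 (successors {w1, w2}): φ is false.
For instance, at w2:
  At w2: ◇◇◇(q ∧ s) requires ◇◇(q ∧ s) at some successor in {w1, w2}.
    At w1: ◇◇(q ∧ s) is false.
    At w2: ◇◇(q ∧ s) is false.
  So ◇◇◇(q ∧ s) is false at w2.
Satisfying worlds: {w0}

w0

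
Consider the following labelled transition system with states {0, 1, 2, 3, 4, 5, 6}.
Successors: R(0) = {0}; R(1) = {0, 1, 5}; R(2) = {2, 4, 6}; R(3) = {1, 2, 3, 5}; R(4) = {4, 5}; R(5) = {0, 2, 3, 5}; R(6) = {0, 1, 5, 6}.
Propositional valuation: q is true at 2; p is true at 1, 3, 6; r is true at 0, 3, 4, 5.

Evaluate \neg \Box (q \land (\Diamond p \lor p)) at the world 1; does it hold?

Recall that \Box ψ holds at a world iff ψ holds at every accessible world, and \Diamond ψ holds iff ψ holds at some accessible world.
At 1: \Box (q \land (\Diamond p \lor p)) is false, so \neg \Box (q \land (\Diamond p \lor p)) is true.
  At 1: \Box (q \land (\Diamond p \lor p)) requires q \land (\Diamond p \lor p) at every successor {0, 1, 5}.
    q \land (\Diamond p \lor p) fails at 0, so \Box (q \land (\Diamond p \lor p)) is false at 1.
      At 0: q is false, \Diamond p \lor p is false, so q \land (\Diamond p \lor p) is false.

Yes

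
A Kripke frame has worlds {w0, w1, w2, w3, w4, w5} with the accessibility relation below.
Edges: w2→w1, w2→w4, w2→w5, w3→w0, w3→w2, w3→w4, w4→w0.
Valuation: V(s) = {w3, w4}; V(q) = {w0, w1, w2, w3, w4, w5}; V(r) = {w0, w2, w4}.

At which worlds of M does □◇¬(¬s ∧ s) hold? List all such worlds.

Let φ = □◇¬(¬s ∧ s). Evaluate φ at each world:
  w0 (successors ∅): φ is true.
  w1 (successors ∅): φ is true.
  w2 (successors {w1, w4, w5}): φ is false.
  w3 (successors {w0, w2, w4}): φ is false.
  w4 (successors {w0}): φ is false.
  w5 (successors ∅): φ is true.
For instance, at w3:
  At w3: □◇¬(¬s ∧ s) requires ◇¬(¬s ∧ s) at every successor {w0, w2, w4}.
    ◇¬(¬s ∧ s) fails at w0, so □◇¬(¬s ∧ s) is false at w3.
      At w0: no accessible worlds, so ◇¬(¬s ∧ s) is false.
Satisfying worlds: {w0, w1, w5}

w0, w1, w5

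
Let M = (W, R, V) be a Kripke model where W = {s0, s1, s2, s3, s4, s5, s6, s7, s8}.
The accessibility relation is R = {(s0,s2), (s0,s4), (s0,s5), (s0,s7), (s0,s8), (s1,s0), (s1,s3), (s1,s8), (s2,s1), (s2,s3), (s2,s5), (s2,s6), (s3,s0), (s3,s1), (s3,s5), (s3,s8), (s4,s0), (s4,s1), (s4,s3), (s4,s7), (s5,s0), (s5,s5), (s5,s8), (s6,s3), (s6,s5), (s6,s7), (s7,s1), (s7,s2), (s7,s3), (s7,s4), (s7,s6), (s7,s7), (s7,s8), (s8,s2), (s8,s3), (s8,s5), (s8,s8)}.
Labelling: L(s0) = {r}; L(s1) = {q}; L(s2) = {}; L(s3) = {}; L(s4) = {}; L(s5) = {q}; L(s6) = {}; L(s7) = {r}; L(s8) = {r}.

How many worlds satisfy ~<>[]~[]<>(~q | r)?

Let φ = ~<>[]~[]<>(~q | r). Evaluate φ at each world:
  s0 (successors {s2, s4, s5, s7, s8}): φ is true.
  s1 (successors {s0, s3, s8}): φ is true.
  s2 (successors {s1, s3, s5, s6}): φ is true.
  s3 (successors {s0, s1, s5, s8}): φ is true.
  s4 (successors {s0, s1, s3, s7}): φ is true.
  s5 (successors {s0, s5, s8}): φ is true.
  s6 (successors {s3, s5, s7}): φ is true.
  s7 (successors {s1, s2, s3, s4, s6, s7, s8}): φ is true.
  s8 (successors {s2, s3, s5, s8}): φ is true.
For instance, at s5:
  At s5: <>[]~[]<>(~q | r) is false, so ~<>[]~[]<>(~q | r) is true.
    At s5: <>[]~[]<>(~q | r) requires []~[]<>(~q | r) at some successor in {s0, s5, s8}.
      At s0: []~[]<>(~q | r) is false.
      At s5: []~[]<>(~q | r) is false.
      At s8: []~[]<>(~q | r) is false.
    So <>[]~[]<>(~q | r) is false at s5.
Satisfying worlds: {s0, s1, s2, s3, s4, s5, s6, s7, s8}

9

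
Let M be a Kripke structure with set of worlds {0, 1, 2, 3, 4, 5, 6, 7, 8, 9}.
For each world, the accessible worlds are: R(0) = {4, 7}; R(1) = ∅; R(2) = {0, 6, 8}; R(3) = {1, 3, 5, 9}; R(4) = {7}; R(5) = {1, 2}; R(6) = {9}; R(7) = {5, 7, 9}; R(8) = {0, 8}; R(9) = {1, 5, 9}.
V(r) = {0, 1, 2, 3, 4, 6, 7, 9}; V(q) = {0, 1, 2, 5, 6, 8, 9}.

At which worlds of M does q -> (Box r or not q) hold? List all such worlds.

0, 1, 3, 4, 5, 6, 7

Let φ = q -> (Box r or not q). Evaluate φ at each world:
  0 (successors {4, 7}): φ is true.
  1 (successors ∅): φ is true.
  2 (successors {0, 6, 8}): φ is false.
  3 (successors {1, 3, 5, 9}): φ is true.
  4 (successors {7}): φ is true.
  5 (successors {1, 2}): φ is true.
  6 (successors {9}): φ is true.
  7 (successors {5, 7, 9}): φ is true.
  8 (successors {0, 8}): φ is false.
  9 (successors {1, 5, 9}): φ is false.
For instance, at 8:
  At 8: q is true, Box r or not q is false, so q -> (Box r or not q) is false.
    At 8: Box r is false, not q is false, so Box r or not q is false.
      At 8: Box r requires r at every successor {0, 8}.
        r fails at 8, so Box r is false at 8.
Satisfying worlds: {0, 1, 3, 4, 5, 6, 7}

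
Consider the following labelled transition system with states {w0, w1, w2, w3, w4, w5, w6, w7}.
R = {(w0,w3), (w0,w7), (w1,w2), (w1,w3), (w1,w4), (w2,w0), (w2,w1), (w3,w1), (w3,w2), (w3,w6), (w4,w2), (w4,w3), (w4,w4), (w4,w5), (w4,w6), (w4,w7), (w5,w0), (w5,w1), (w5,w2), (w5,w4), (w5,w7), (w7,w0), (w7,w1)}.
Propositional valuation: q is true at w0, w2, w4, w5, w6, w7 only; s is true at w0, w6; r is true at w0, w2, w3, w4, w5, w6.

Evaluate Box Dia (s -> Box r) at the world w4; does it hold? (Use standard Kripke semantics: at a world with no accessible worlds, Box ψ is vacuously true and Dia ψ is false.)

At w4: Box Dia (s -> Box r) requires Dia (s -> Box r) at every successor {w2, w3, w4, w5, w6, w7}.
  Dia (s -> Box r) fails at w6, so Box Dia (s -> Box r) is false at w4.
    At w6: no accessible worlds, so Dia (s -> Box r) is false.

No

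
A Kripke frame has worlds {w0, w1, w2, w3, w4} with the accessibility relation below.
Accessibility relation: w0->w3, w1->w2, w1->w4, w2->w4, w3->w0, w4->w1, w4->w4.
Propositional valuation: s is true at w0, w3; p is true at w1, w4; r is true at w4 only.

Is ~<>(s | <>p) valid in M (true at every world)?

No

Let φ = ~<>(s | <>p). Evaluate φ at each world:
  w0 (successors {w3}): φ is false.
  w1 (successors {w2, w4}): φ is false.
  w2 (successors {w4}): φ is false.
  w3 (successors {w0}): φ is false.
  w4 (successors {w1, w4}): φ is false.
Detail at w0 (counterexample):
  At w0: <>(s | <>p) is true, so ~<>(s | <>p) is false.
    At w0: <>(s | <>p) requires s | <>p at some successor in {w3}.
      s | <>p holds at w3, so <>(s | <>p) is true at w0.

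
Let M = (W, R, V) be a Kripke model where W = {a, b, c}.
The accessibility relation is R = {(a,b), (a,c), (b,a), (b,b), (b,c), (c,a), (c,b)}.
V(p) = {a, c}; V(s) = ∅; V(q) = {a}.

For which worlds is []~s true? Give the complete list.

a, b, c

Let φ = []~s. Evaluate φ at each world:
  a (successors {b, c}): φ is true.
  b (successors {a, b, c}): φ is true.
  c (successors {a, b}): φ is true.
For instance, at c:
  At c: []~s requires ~s at every successor {a, b}.
    At a: ~s is true.
    At b: ~s is true.
  So []~s is true at c.
Satisfying worlds: {a, b, c}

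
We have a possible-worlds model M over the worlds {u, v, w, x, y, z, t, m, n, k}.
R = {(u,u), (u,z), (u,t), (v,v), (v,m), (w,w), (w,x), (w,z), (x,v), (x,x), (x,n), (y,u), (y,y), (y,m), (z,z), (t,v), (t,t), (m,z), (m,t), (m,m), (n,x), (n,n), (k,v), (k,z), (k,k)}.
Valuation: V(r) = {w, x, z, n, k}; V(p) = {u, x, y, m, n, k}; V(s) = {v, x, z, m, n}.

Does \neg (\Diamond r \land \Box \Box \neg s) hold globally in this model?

Yes

Let φ = \neg (\Diamond r \land \Box \Box \neg s). Evaluate φ at each world:
  u (successors {u, z, t}): φ is true.
  v (successors {v, m}): φ is true.
  w (successors {w, x, z}): φ is true.
  x (successors {v, x, n}): φ is true.
  y (successors {u, y, m}): φ is true.
  z (successors {z}): φ is true.
  t (successors {v, t}): φ is true.
  m (successors {z, t, m}): φ is true.
  n (successors {x, n}): φ is true.
  k (successors {v, z, k}): φ is true.
For instance, at x:
  At x: \Diamond r \land \Box \Box \neg s is false, so \neg (\Diamond r \land \Box \Box \neg s) is true.
    At x: \Diamond r is true, \Box \Box \neg s is false, so \Diamond r \land \Box \Box \neg s is false.
      At x: \Diamond r requires r at some successor in {v, x, n}.
        r holds at x, so \Diamond r is true at x.
      At x: \Box \Box \neg s requires \Box \neg s at every successor {v, x, n}.
        \Box \neg s fails at v, so \Box \Box \neg s is false at x.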